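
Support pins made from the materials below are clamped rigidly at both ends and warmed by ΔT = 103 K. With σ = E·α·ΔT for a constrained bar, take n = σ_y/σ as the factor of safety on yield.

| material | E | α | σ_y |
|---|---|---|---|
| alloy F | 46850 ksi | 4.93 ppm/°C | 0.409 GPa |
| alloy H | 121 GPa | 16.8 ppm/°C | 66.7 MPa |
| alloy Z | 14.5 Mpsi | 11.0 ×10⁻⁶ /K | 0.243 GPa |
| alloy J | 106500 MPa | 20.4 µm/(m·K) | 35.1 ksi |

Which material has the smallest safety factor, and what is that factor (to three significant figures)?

alloy H, n = 0.319

With everything in SI (GPa, ×10⁻⁶/K, MPa):
  alloy F: E = 323.0, α = 4.93, σ_y = 409.0 → σ = 164 MPa, n = 2.49
  alloy H: E = 121.0, α = 16.8, σ_y = 66.70 → σ = 209 MPa, n = 0.319
  alloy Z: E = 99.97, α = 11.0, σ_y = 243.0 → σ = 113 MPa, n = 2.15
  alloy J: E = 106.5, α = 20.4, σ_y = 242.0 → σ = 224 MPa, n = 1.08
Smallest n: alloy H with n = 0.319.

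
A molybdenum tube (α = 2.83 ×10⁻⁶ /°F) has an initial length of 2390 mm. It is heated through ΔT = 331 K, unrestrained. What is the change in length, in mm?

Convert α: 2.83×10⁻⁶/°F × (9/5) = 5.09×10⁻⁶/K.
ΔL = α·L₀·ΔT = 5.09×10⁻⁶ × 2390 mm × 331.0 K = 4.03 mm.

4.03 mm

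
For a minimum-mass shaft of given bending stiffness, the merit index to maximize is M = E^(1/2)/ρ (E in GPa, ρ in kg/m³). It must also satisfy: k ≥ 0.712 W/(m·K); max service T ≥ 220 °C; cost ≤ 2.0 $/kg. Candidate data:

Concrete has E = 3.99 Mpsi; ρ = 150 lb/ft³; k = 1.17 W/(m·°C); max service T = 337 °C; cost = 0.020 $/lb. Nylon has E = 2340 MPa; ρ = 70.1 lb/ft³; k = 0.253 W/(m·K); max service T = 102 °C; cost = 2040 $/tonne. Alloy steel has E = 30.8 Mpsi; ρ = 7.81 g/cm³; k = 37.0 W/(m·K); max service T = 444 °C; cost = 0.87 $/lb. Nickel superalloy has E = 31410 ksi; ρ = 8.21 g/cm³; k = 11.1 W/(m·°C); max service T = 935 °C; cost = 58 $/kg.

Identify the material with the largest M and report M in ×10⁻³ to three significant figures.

concrete, M = 2.18×10⁻³

Screen on constraints: k ≥ 0.712 W/(m·K); max service T ≥ 220 °C; cost ≤ 2.0 $/kg. Survivors: concrete, alloy steel.
Normalizing units and computing the index:
  concrete: E = 27.51 GPa, ρ = 2403 kg/m³
  alloy steel: E = 212.4 GPa, ρ = 7810 kg/m³
  concrete: M = 2.18×10⁻³
  alloy steel: M = 1.87×10⁻³
The maximum is for concrete.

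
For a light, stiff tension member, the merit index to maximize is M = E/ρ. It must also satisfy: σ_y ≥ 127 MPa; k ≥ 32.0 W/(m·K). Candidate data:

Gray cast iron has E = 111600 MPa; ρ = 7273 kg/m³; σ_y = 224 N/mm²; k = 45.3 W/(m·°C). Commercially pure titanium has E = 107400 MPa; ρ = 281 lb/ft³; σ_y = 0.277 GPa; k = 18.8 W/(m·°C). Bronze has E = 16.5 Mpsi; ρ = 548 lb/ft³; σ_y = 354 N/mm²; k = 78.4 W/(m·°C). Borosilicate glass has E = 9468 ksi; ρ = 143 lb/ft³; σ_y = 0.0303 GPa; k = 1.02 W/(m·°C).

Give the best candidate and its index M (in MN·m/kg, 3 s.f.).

gray cast iron, M = 15.3 MN·m/kg

Screen on constraints: σ_y ≥ 127 MPa; k ≥ 32.0 W/(m·K). Survivors: gray cast iron, bronze.
In SI units:
  gray cast iron: E = 111.6 GPa, ρ = 7273 kg/m³
  bronze: E = 113.8 GPa, ρ = 8778 kg/m³
  gray cast iron: M = 15.3 MN·m/kg
  bronze: M = 13.0 MN·m/kg
Gray cast iron ranks first.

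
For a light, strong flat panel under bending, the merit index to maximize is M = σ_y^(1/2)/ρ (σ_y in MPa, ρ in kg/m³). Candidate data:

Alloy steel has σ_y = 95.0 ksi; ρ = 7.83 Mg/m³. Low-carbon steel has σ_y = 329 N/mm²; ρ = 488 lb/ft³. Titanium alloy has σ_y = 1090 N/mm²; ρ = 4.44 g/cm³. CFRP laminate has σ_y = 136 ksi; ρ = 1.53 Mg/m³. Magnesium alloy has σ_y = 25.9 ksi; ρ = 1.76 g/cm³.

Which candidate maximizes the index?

CFRP laminate

Putting every candidate on a common basis:
  alloy steel: σ_y = 655.0 MPa, ρ = 7830 kg/m³
  low-carbon steel: σ_y = 329.0 MPa, ρ = 7817 kg/m³
  titanium alloy: σ_y = 1090 MPa, ρ = 4440 kg/m³
  CFRP laminate: σ_y = 937.7 MPa, ρ = 1530 kg/m³
  magnesium alloy: σ_y = 178.6 MPa, ρ = 1760 kg/m³
  CFRP laminate: M = 20.0×10⁻³
  magnesium alloy: M = 7.59×10⁻³
  titanium alloy: M = 7.44×10⁻³
  alloy steel: M = 3.27×10⁻³
  low-carbon steel: M = 2.32×10⁻³
The maximum is for CFRP laminate.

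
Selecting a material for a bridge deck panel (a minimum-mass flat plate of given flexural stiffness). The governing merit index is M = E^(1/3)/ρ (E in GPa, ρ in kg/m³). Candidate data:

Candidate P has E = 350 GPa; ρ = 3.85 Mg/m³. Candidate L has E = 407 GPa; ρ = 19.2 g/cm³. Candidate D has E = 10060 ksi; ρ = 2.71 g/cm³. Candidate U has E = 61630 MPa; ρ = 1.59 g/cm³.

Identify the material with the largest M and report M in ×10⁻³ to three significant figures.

In SI units:
  candidate P: E = 350.0 GPa, ρ = 3850 kg/m³
  candidate L: E = 407.0 GPa, ρ = 19200 kg/m³
  candidate D: E = 69.36 GPa, ρ = 2710 kg/m³
  candidate U: E = 61.63 GPa, ρ = 1590 kg/m³
  candidate U: M = 2.48×10⁻³
  candidate P: M = 1.83×10⁻³
  candidate D: M = 1.52×10⁻³
  candidate L: M = 0.386×10⁻³
Candidate U has the largest M.

candidate U, M = 2.48×10⁻³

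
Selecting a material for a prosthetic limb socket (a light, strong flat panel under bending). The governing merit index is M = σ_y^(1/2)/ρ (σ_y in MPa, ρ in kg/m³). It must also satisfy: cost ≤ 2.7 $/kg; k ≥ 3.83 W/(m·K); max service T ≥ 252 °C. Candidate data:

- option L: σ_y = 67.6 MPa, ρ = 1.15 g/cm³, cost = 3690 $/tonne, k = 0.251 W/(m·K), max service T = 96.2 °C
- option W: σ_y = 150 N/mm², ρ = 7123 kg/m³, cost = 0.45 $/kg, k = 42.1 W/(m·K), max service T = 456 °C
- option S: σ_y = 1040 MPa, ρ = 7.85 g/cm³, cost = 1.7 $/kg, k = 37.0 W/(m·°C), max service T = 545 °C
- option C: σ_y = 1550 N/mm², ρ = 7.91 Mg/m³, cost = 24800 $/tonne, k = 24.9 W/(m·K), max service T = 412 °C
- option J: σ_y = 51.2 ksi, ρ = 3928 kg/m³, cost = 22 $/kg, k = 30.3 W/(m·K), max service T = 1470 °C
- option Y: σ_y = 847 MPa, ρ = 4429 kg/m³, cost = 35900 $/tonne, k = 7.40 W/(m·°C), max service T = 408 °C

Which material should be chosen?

Screen on constraints: cost ≤ 2.7 $/kg; k ≥ 3.83 W/(m·K); max service T ≥ 252 °C. Survivors: option W, option S.
Putting every candidate on a common basis:
  option W: σ_y = 150.0 MPa, ρ = 7123 kg/m³
  option S: σ_y = 1040 MPa, ρ = 7850 kg/m³
  option S: M = 4.11×10⁻³
  option W: M = 1.72×10⁻³
Option S has the largest M.

option S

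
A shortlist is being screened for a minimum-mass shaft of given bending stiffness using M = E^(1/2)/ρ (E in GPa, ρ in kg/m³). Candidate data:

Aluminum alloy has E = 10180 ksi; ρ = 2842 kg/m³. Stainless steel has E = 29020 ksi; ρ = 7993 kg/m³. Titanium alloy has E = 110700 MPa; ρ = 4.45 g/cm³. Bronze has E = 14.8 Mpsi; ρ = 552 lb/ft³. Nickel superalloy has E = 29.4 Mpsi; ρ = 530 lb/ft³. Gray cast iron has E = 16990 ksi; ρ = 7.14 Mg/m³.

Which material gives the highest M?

Putting every candidate on a common basis:
  aluminum alloy: E = 70.19 GPa, ρ = 2842 kg/m³
  stainless steel: E = 200.1 GPa, ρ = 7993 kg/m³
  titanium alloy: E = 110.7 GPa, ρ = 4450 kg/m³
  bronze: E = 102.0 GPa, ρ = 8842 kg/m³
  nickel superalloy: E = 202.7 GPa, ρ = 8490 kg/m³
  gray cast iron: E = 117.1 GPa, ρ = 7140 kg/m³
  aluminum alloy: M = 2.95×10⁻³
  titanium alloy: M = 2.36×10⁻³
  stainless steel: M = 1.77×10⁻³
  nickel superalloy: M = 1.68×10⁻³
  gray cast iron: M = 1.52×10⁻³
  bronze: M = 1.14×10⁻³
Highest index: aluminum alloy.

aluminum alloy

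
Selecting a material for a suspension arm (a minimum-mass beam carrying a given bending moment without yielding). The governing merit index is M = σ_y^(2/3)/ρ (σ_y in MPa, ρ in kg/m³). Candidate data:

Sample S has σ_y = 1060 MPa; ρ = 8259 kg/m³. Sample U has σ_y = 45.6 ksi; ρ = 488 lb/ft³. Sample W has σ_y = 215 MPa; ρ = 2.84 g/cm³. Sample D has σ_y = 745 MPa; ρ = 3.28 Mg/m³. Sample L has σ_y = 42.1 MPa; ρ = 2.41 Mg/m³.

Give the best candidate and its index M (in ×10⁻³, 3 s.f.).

sample D, M = 25.1×10⁻³

Normalizing units and computing the index:
  sample S: σ_y = 1060 MPa, ρ = 8259 kg/m³
  sample U: σ_y = 314.4 MPa, ρ = 7817 kg/m³
  sample W: σ_y = 215.0 MPa, ρ = 2840 kg/m³
  sample D: σ_y = 745.0 MPa, ρ = 3280 kg/m³
  sample L: σ_y = 42.10 MPa, ρ = 2410 kg/m³
  sample D: M = 25.1×10⁻³
  sample W: M = 12.6×10⁻³
  sample S: M = 12.6×10⁻³
  sample U: M = 5.91×10⁻³
  sample L: M = 5.02×10⁻³
Sample D ranks first.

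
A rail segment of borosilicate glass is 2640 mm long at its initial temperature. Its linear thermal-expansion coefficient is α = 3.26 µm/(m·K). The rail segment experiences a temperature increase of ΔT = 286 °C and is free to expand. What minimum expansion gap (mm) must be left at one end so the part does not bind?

ΔL = α·L₀·ΔT = 3.26×10⁻⁶ × 2640 mm × 286.0 K = 2.46 mm.

2.46 mm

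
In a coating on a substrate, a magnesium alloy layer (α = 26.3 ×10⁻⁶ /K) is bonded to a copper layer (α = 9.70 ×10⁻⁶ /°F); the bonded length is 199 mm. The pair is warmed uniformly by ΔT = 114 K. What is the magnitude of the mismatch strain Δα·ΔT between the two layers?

1.01×10⁻³

copper: α = 9.70×10⁻⁶/°F × 9/5 = 17.5×10⁻⁶/K.
Δα = |26.3 − 17.5|×10⁻⁶/K = 8.84×10⁻⁶/K.
Mismatch strain = Δα·ΔT = 8.84×10⁻⁶ × 114.0 = 1.01×10⁻³.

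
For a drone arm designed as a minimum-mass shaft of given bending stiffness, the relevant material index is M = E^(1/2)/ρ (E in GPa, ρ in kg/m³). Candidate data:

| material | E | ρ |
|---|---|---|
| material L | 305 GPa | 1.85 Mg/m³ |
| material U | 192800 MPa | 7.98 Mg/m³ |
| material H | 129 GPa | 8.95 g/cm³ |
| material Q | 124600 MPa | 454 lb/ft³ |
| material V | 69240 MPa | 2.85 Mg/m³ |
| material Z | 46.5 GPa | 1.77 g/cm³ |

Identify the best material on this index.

material L

Convert each candidate to consistent units, then evaluate M:
  material L: E = 305.0 GPa, ρ = 1850 kg/m³
  material U: E = 192.8 GPa, ρ = 7980 kg/m³
  material H: E = 129.0 GPa, ρ = 8950 kg/m³
  material Q: E = 124.6 GPa, ρ = 7272 kg/m³
  material V: E = 69.24 GPa, ρ = 2850 kg/m³
  material Z: E = 46.50 GPa, ρ = 1770 kg/m³
  material L: M = 9.44×10⁻³
  material Z: M = 3.85×10⁻³
  material V: M = 2.92×10⁻³
  material U: M = 1.74×10⁻³
  material Q: M = 1.53×10⁻³
  material H: M = 1.27×10⁻³
The maximum is for material L.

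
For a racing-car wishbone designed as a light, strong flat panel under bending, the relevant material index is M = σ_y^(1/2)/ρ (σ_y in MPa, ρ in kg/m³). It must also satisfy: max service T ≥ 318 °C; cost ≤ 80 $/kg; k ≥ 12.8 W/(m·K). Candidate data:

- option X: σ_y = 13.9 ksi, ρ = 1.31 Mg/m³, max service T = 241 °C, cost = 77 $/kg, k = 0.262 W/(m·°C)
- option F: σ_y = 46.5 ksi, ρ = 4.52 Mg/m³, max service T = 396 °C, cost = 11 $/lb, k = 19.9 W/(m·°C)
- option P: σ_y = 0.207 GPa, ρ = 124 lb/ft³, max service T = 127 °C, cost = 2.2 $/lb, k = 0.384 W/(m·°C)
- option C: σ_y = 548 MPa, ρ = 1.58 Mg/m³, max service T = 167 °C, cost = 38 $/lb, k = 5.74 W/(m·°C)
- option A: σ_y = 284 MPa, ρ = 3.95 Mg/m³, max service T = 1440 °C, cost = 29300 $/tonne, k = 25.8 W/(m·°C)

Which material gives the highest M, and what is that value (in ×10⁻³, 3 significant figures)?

Screen on constraints: max service T ≥ 318 °C; cost ≤ 80 $/kg; k ≥ 12.8 W/(m·K). Survivors: option F, option A.
In SI units:
  option F: σ_y = 320.6 MPa, ρ = 4520 kg/m³
  option A: σ_y = 284.0 MPa, ρ = 3950 kg/m³
  option A: M = 4.27×10⁻³
  option F: M = 3.96×10⁻³
Option A has the largest M.

option A, M = 4.27×10⁻³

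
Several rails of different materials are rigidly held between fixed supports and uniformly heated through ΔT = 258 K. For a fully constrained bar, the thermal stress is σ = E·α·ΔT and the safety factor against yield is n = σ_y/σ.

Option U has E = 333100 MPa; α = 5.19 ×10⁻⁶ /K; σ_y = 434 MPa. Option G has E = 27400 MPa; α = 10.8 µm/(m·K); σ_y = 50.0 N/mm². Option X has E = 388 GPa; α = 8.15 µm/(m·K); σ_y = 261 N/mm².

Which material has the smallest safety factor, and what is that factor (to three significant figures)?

With everything in SI (GPa, ×10⁻⁶/K, MPa):
  option U: E = 333.1, α = 5.19, σ_y = 434.0 → σ = 446 MPa, n = 0.973
  option G: E = 27.40, α = 10.8, σ_y = 50.00 → σ = 76.3 MPa, n = 0.655
  option X: E = 388.0, α = 8.15, σ_y = 261.0 → σ = 816 MPa, n = 0.320
The minimum is option X at n = 0.320.

option X, n = 0.320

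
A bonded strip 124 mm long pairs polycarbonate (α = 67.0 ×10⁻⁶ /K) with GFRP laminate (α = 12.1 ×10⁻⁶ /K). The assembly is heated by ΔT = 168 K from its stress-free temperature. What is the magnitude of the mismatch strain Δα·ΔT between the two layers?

Δα = |67.0 − 12.1|×10⁻⁶/K = 54.9×10⁻⁶/K.
Mismatch strain = Δα·ΔT = 54.9×10⁻⁶ × 168.0 = 9.22×10⁻³.

9.22×10⁻³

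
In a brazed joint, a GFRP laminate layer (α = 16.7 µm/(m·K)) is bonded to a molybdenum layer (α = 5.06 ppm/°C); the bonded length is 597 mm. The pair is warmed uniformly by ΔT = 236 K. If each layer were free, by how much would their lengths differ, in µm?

1640 µm

Δα = |16.7 − 5.06|×10⁻⁶/K = 11.6×10⁻⁶/K.
ΔL_mismatch = Δα·L·ΔT = 11.6×10⁻⁶ × 597.0 mm × 236.0 K = 1640 µm.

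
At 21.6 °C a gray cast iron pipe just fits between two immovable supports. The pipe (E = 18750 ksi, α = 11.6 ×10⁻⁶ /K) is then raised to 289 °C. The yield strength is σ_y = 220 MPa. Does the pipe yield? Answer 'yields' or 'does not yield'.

E = 18750 ksi = 129.3 GPa.
ΔT = 267.4 K. Constrained thermal stress σ = E·α·ΔT = 129.3×10³ MPa × 11.6×10⁻⁶ × 267.4 = 401 MPa (compressive).
Compare to σ_y = 220 MPa: σ ≥ σ_y, so it yields.

yields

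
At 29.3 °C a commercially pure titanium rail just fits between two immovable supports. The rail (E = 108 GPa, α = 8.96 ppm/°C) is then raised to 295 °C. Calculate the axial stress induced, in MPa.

257 MPa

ΔT = 265.7 K. Constrained thermal stress σ = E·α·ΔT = 108.0×10³ MPa × 8.96×10⁻⁶ × 265.7 = 257 MPa (compressive).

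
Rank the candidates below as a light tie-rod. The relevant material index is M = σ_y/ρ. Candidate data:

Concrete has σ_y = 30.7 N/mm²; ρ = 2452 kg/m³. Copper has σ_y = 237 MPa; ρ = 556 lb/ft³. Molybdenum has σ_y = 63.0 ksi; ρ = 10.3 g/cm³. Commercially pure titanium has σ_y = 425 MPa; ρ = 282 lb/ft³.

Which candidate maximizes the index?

Putting every candidate on a common basis:
  concrete: σ_y = 30.70 MPa, ρ = 2452 kg/m³
  copper: σ_y = 237.0 MPa, ρ = 8906 kg/m³
  molybdenum: σ_y = 434.4 MPa, ρ = 10300 kg/m³
  commercially pure titanium: σ_y = 425.0 MPa, ρ = 4517 kg/m³
  commercially pure titanium: M = 94.1 kN·m/kg
  molybdenum: M = 42.2 kN·m/kg
  copper: M = 26.6 kN·m/kg
  concrete: M = 12.5 kN·m/kg
Commercially pure titanium ranks first.

commercially pure titanium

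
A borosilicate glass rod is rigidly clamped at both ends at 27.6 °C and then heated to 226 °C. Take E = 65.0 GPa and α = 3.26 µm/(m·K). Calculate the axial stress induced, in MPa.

ΔT = 198.4 K. Constrained thermal stress σ = E·α·ΔT = 65.00×10³ MPa × 3.26×10⁻⁶ × 198.4 = 42.0 MPa (compressive).

42.0 MPa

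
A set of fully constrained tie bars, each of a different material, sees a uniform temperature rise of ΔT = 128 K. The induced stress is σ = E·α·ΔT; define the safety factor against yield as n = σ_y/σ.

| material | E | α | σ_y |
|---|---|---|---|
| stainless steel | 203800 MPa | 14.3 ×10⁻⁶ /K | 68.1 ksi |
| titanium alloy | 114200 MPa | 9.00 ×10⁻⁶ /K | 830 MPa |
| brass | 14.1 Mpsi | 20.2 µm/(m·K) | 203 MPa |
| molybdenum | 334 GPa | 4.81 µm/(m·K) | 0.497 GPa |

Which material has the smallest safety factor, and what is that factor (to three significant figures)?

brass, n = 0.808

Converting E to GPa, α to ×10⁻⁶/K, σ_y to MPa, then σ and n for each:
  stainless steel: E = 203.8, α = 14.3, σ_y = 469.5 → σ = 373 MPa, n = 1.26
  titanium alloy: E = 114.2, α = 9.00, σ_y = 830.0 → σ = 132 MPa, n = 6.31
  brass: E = 97.22, α = 20.2, σ_y = 203.0 → σ = 251 MPa, n = 0.808
  molybdenum: E = 334.0, α = 4.81, σ_y = 497.0 → σ = 206 MPa, n = 2.42
Smallest n: brass with n = 0.808.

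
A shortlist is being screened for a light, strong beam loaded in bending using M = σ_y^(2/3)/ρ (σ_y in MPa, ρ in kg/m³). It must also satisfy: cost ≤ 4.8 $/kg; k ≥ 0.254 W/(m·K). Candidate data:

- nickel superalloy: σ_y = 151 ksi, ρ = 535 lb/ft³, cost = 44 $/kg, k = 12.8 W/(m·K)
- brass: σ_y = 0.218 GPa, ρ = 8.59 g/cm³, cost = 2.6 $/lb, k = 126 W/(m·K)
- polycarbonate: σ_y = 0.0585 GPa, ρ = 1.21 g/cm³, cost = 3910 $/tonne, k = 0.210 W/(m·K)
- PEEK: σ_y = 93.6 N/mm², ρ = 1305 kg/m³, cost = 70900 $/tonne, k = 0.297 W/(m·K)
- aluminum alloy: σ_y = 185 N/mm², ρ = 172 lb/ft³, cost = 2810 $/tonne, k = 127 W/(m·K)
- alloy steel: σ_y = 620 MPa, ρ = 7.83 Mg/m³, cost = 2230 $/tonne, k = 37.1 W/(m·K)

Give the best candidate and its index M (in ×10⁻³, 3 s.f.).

aluminum alloy, M = 11.8×10⁻³

Screen on constraints: cost ≤ 4.8 $/kg; k ≥ 0.254 W/(m·K). Survivors: aluminum alloy, alloy steel.
Convert each candidate to consistent units, then evaluate M:
  aluminum alloy: σ_y = 185.0 MPa, ρ = 2755 kg/m³
  alloy steel: σ_y = 620.0 MPa, ρ = 7830 kg/m³
  aluminum alloy: M = 11.8×10⁻³
  alloy steel: M = 9.29×10⁻³
Highest index: aluminum alloy.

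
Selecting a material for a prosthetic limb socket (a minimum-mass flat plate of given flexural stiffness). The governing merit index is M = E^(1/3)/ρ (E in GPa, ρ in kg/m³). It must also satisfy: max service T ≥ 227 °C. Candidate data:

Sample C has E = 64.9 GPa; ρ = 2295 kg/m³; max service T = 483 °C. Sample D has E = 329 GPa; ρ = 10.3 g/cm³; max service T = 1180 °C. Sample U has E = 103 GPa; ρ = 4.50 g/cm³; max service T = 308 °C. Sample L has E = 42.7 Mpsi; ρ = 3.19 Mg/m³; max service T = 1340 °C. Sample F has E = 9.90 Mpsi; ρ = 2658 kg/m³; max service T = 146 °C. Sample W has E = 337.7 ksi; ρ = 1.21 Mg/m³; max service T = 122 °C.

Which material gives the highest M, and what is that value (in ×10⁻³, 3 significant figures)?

Screen on constraints: max service T ≥ 227 °C. Survivors: sample C, sample D, sample U, sample L.
In SI units:
  sample C: E = 64.90 GPa, ρ = 2295 kg/m³
  sample D: E = 329.0 GPa, ρ = 10300 kg/m³
  sample U: E = 103.0 GPa, ρ = 4500 kg/m³
  sample L: E = 294.4 GPa, ρ = 3190 kg/m³
  sample L: M = 2.09×10⁻³
  sample C: M = 1.75×10⁻³
  sample U: M = 1.04×10⁻³
  sample D: M = 0.670×10⁻³
Highest index: sample L.

sample L, M = 2.09×10⁻³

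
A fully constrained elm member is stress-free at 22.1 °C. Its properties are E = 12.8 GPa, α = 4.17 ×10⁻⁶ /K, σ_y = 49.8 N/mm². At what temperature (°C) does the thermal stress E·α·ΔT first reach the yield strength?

σ_y = 49.8 N/mm² = 49.80 MPa.
E·α·ΔT = 49.80 MPa ⇒ ΔT = 49.80 / (12.80×10³ × 4.17×10⁻⁶) = 933.0 K.
T = 22.1 + 933.0 = 955.1 °C.

955 °C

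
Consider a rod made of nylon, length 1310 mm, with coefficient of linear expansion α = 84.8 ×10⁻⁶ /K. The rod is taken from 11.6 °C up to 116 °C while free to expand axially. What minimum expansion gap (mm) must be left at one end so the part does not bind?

11.6 mm

ΔT = 116 − 11.6 = 104.4 K.
ΔL = α·L₀·ΔT = 84.8×10⁻⁶ × 1310 mm × 104.4 K = 11.6 mm.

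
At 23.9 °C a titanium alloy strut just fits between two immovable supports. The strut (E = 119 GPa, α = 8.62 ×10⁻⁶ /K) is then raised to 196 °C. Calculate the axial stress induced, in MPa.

ΔT = 172.1 K. Constrained thermal stress σ = E·α·ΔT = 119.0×10³ MPa × 8.62×10⁻⁶ × 172.1 = 177 MPa (compressive).

177 MPa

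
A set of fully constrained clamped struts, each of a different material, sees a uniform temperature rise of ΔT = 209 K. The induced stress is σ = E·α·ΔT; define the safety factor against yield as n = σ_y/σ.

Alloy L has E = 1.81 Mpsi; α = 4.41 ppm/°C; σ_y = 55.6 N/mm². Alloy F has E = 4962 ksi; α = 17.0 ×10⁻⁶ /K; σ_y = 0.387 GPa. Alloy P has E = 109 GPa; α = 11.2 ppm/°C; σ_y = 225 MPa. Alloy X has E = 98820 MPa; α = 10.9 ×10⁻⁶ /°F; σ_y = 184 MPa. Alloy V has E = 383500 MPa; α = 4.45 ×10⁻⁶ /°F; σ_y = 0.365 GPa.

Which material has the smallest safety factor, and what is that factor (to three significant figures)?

alloy X, n = 0.454

With everything in SI (GPa, ×10⁻⁶/K, MPa):
  alloy L: E = 12.48, α = 4.41, σ_y = 55.60 → σ = 11.5 MPa, n = 4.83
  alloy F: E = 34.21, α = 17.0, σ_y = 387.0 → σ = 122 MPa, n = 3.18
  alloy P: E = 109.0, α = 11.2, σ_y = 225.0 → σ = 255 MPa, n = 0.882
  alloy X: E = 98.82, α = 19.6, σ_y = 184.0 → σ = 405 MPa, n = 0.454
  alloy V: E = 383.5, α = 8.01, σ_y = 365.0 → σ = 642 MPa, n = 0.569
The minimum is alloy X at n = 0.454.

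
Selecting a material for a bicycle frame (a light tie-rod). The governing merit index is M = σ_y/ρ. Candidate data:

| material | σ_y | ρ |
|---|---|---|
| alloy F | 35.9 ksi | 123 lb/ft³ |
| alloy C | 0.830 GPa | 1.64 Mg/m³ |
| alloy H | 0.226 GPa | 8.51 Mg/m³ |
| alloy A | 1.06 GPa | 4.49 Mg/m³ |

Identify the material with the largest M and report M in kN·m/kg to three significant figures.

Normalizing units and computing the index:
  alloy F: σ_y = 247.5 MPa, ρ = 1970 kg/m³
  alloy C: σ_y = 830.0 MPa, ρ = 1640 kg/m³
  alloy H: σ_y = 226.0 MPa, ρ = 8510 kg/m³
  alloy A: σ_y = 1060 MPa, ρ = 4490 kg/m³
  alloy C: M = 506 kN·m/kg
  alloy A: M = 236 kN·m/kg
  alloy F: M = 126 kN·m/kg
  alloy H: M = 26.6 kN·m/kg
Alloy C has the largest M.

alloy C, M = 506 kN·m/kg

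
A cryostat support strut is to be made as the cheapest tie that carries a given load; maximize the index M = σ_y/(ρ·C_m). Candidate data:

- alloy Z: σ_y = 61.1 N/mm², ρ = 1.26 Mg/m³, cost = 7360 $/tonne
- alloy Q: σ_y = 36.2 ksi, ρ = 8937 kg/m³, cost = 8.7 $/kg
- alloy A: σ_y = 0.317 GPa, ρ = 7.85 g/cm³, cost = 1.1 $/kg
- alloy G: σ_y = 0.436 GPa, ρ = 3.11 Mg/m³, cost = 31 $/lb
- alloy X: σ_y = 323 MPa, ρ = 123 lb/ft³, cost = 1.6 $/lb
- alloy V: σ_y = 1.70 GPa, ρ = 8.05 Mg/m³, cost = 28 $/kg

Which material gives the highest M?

alloy X

In SI units:
  alloy Z: σ_y = 61.10 MPa, ρ = 1260 kg/m³, cost = 7.360 $/kg
  alloy Q: σ_y = 249.6 MPa, ρ = 8937 kg/m³, cost = 8.700 $/kg
  alloy A: σ_y = 317.0 MPa, ρ = 7850 kg/m³, cost = 1.100 $/kg
  alloy G: σ_y = 436.0 MPa, ρ = 3110 kg/m³, cost = 68.34 $/kg
  alloy X: σ_y = 323.0 MPa, ρ = 1970 kg/m³, cost = 3.527 $/kg
  alloy V: σ_y = 1700 MPa, ρ = 8050 kg/m³, cost = 28.00 $/kg
  alloy X: M = 46.5 kN·m per $
  alloy A: M = 36.7 kN·m per $
  alloy V: M = 7.54 kN·m per $
  alloy Z: M = 6.59 kN·m per $
  alloy Q: M = 3.21 kN·m per $
  alloy G: M = 2.05 kN·m per $
Alloy X has the largest M.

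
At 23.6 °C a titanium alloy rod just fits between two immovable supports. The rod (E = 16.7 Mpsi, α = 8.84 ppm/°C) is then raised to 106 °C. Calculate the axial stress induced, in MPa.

83.9 MPa

E = 16.7 Mpsi = 115.1 GPa.
ΔT = 82.40 K. Constrained thermal stress σ = E·α·ΔT = 115.1×10³ MPa × 8.84×10⁻⁶ × 82.40 = 83.9 MPa (compressive).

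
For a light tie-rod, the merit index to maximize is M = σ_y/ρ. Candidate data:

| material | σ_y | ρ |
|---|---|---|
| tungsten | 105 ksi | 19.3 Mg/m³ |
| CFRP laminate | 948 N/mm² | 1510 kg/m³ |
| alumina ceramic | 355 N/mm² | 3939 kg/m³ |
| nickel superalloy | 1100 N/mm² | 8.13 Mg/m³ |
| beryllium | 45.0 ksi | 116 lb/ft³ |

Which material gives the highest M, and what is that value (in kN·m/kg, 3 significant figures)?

CFRP laminate, M = 628 kN·m/kg

Convert each candidate to consistent units, then evaluate M:
  tungsten: σ_y = 723.9 MPa, ρ = 19300 kg/m³
  CFRP laminate: σ_y = 948.0 MPa, ρ = 1510 kg/m³
  alumina ceramic: σ_y = 355.0 MPa, ρ = 3939 kg/m³
  nickel superalloy: σ_y = 1100 MPa, ρ = 8130 kg/m³
  beryllium: σ_y = 310.3 MPa, ρ = 1858 kg/m³
  CFRP laminate: M = 628 kN·m/kg
  beryllium: M = 167 kN·m/kg
  nickel superalloy: M = 135 kN·m/kg
  alumina ceramic: M = 90.1 kN·m/kg
  tungsten: M = 37.5 kN·m/kg
The maximum is for CFRP laminate.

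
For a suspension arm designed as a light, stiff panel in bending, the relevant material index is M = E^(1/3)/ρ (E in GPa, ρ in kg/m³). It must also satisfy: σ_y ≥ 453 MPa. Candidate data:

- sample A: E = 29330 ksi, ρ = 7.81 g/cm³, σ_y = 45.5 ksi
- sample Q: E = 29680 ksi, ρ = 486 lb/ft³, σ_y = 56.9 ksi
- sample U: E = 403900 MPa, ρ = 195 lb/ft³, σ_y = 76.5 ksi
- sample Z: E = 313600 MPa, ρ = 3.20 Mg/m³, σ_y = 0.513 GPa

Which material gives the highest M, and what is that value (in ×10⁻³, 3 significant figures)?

Screen on constraints: σ_y ≥ 453 MPa. Survivors: sample U, sample Z.
Putting every candidate on a common basis:
  sample U: E = 403.9 GPa, ρ = 3124 kg/m³
  sample Z: E = 313.6 GPa, ρ = 3200 kg/m³
  sample U: M = 2.37×10⁻³
  sample Z: M = 2.12×10⁻³
Sample U has the largest M.

sample U, M = 2.37×10⁻³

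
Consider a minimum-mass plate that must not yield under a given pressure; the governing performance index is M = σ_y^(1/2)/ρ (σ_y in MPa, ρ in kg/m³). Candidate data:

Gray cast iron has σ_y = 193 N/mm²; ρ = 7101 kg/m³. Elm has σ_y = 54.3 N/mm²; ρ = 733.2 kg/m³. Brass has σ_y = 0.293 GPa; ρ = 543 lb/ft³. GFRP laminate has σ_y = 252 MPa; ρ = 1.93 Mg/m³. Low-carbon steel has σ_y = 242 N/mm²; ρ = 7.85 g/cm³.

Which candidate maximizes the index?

elm

Putting every candidate on a common basis:
  gray cast iron: σ_y = 193.0 MPa, ρ = 7101 kg/m³
  elm: σ_y = 54.30 MPa, ρ = 733.2 kg/m³
  brass: σ_y = 293.0 MPa, ρ = 8698 kg/m³
  GFRP laminate: σ_y = 252.0 MPa, ρ = 1930 kg/m³
  low-carbon steel: σ_y = 242.0 MPa, ρ = 7850 kg/m³
  elm: M = 10.1×10⁻³
  GFRP laminate: M = 8.23×10⁻³
  low-carbon steel: M = 1.98×10⁻³
  brass: M = 1.97×10⁻³
  gray cast iron: M = 1.96×10⁻³
Highest index: elm.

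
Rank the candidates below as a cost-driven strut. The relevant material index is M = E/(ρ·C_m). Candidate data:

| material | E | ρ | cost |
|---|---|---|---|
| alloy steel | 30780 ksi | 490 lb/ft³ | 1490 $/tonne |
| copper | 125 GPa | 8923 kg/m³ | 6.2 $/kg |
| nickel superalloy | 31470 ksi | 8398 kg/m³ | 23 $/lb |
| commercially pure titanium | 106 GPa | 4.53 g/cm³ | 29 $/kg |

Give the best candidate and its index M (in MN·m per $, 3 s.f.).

alloy steel, M = 18.1 MN·m per $

In SI units:
  alloy steel: E = 212.2 GPa, ρ = 7849 kg/m³, cost = 1.490 $/kg
  copper: E = 125.0 GPa, ρ = 8923 kg/m³, cost = 6.200 $/kg
  nickel superalloy: E = 217.0 GPa, ρ = 8398 kg/m³, cost = 50.71 $/kg
  commercially pure titanium: E = 106.0 GPa, ρ = 4530 kg/m³, cost = 29.00 $/kg
  alloy steel: M = 18.1 MN·m per $
  copper: M = 2.26 MN·m per $
  commercially pure titanium: M = 0.807 MN·m per $
  nickel superalloy: M = 0.510 MN·m per $
Alloy steel has the largest M.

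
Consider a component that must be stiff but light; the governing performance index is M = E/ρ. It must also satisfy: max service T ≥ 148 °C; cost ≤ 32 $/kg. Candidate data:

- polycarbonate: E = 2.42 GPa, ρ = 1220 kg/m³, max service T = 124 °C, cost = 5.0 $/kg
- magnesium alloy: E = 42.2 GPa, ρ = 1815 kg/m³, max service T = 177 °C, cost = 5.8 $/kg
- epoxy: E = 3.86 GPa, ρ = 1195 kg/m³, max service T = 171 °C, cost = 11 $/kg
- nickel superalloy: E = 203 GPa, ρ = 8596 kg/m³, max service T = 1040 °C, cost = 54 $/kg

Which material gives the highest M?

magnesium alloy

Screen on constraints: max service T ≥ 148 °C; cost ≤ 32 $/kg. Survivors: magnesium alloy, epoxy.
Per-candidate index values:
  magnesium alloy: M = 23.3 MN·m/kg
  epoxy: M = 3.23 MN·m/kg
Magnesium alloy has the largest M.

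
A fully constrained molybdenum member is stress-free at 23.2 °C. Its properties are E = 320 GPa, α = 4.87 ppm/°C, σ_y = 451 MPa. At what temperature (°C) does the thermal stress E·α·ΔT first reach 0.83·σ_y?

263 °C

E·α·ΔT = 374.3 MPa ⇒ ΔT = 374.3 / (320.0×10³ × 4.87×10⁻⁶) = 240.2 K.
T = 23.2 + 240.2 = 263.4 °C.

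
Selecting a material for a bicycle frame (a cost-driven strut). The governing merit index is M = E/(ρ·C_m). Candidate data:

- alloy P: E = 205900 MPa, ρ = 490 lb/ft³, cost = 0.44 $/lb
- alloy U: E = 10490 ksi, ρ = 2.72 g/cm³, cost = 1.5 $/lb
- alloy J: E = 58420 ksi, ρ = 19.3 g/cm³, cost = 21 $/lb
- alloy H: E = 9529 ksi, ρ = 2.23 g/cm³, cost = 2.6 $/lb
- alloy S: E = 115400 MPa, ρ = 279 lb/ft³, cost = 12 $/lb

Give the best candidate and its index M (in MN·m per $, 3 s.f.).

Convert each candidate to consistent units, then evaluate M:
  alloy P: E = 205.9 GPa, ρ = 7849 kg/m³, cost = 0.9700 $/kg
  alloy U: E = 72.33 GPa, ρ = 2720 kg/m³, cost = 3.307 $/kg
  alloy J: E = 402.8 GPa, ρ = 19300 kg/m³, cost = 46.30 $/kg
  alloy H: E = 65.70 GPa, ρ = 2230 kg/m³, cost = 5.732 $/kg
  alloy S: E = 115.4 GPa, ρ = 4469 kg/m³, cost = 26.46 $/kg
  alloy P: M = 27.0 MN·m per $
  alloy U: M = 8.04 MN·m per $
  alloy H: M = 5.14 MN·m per $
  alloy S: M = 0.976 MN·m per $
  alloy J: M = 0.451 MN·m per $
Highest index: alloy P.

alloy P, M = 27.0 MN·m per $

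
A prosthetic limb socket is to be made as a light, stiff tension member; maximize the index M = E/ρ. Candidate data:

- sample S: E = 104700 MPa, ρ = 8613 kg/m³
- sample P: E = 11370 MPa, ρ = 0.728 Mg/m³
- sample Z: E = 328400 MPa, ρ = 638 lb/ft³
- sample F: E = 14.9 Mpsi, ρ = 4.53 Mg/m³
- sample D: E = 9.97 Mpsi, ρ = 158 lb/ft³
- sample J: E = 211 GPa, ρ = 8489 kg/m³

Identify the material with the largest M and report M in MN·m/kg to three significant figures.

sample Z, M = 32.1 MN·m/kg

Normalizing units and computing the index:
  sample S: E = 104.7 GPa, ρ = 8613 kg/m³
  sample P: E = 11.37 GPa, ρ = 728.0 kg/m³
  sample Z: E = 328.4 GPa, ρ = 10220 kg/m³
  sample F: E = 102.7 GPa, ρ = 4530 kg/m³
  sample D: E = 68.74 GPa, ρ = 2531 kg/m³
  sample J: E = 211.0 GPa, ρ = 8489 kg/m³
  sample Z: M = 32.1 MN·m/kg
  sample D: M = 27.2 MN·m/kg
  sample J: M = 24.9 MN·m/kg
  sample F: M = 22.7 MN·m/kg
  sample P: M = 15.6 MN·m/kg
  sample S: M = 12.2 MN·m/kg
The maximum is for sample Z.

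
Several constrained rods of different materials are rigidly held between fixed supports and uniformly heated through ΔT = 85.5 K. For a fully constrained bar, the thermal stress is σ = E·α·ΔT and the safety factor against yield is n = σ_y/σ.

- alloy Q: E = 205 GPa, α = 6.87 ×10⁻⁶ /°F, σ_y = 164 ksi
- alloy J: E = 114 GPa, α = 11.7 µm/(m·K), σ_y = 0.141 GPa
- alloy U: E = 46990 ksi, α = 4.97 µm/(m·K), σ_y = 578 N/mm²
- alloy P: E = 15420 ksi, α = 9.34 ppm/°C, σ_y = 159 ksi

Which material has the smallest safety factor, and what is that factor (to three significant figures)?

With everything in SI (GPa, ×10⁻⁶/K, MPa):
  alloy Q: E = 205.0, α = 12.4, σ_y = 1131 → σ = 217 MPa, n = 5.22
  alloy J: E = 114.0, α = 11.7, σ_y = 141.0 → σ = 114 MPa, n = 1.24
  alloy U: E = 324.0, α = 4.97, σ_y = 578.0 → σ = 138 MPa, n = 4.20
  alloy P: E = 106.3, α = 9.34, σ_y = 1096 → σ = 84.9 MPa, n = 12.9
Smallest n: alloy J with n = 1.24.

alloy J, n = 1.24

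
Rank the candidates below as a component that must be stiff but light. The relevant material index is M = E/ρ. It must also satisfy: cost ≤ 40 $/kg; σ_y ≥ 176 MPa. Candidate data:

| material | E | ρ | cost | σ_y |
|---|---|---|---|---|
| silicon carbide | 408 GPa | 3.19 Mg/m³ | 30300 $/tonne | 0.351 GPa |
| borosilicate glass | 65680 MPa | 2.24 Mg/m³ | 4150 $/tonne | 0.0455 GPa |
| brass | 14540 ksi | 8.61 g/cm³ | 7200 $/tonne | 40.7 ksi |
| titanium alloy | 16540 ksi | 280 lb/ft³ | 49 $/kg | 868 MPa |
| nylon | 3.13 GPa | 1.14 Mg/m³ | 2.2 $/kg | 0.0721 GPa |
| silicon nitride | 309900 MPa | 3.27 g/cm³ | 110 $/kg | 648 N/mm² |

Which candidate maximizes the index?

silicon carbide

Screen on constraints: cost ≤ 40 $/kg; σ_y ≥ 176 MPa. Survivors: silicon carbide, brass.
Convert each candidate to consistent units, then evaluate M:
  silicon carbide: E = 408.0 GPa, ρ = 3190 kg/m³
  brass: E = 100.2 GPa, ρ = 8610 kg/m³
  silicon carbide: M = 128 MN·m/kg
  brass: M = 11.6 MN·m/kg
The maximum is for silicon carbide.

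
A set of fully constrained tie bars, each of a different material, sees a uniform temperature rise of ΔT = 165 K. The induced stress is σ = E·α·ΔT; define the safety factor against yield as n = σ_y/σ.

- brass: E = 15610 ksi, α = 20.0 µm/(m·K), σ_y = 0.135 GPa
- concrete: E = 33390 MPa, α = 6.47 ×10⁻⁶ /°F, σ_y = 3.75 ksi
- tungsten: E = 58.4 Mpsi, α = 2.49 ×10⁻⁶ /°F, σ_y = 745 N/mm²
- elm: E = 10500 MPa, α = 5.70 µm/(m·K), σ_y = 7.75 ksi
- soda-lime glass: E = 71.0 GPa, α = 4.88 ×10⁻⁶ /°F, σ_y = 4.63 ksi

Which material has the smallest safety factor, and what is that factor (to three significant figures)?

Per material, after unit conversion:
  brass: E = 107.6, α = 20.0, σ_y = 135.0 → σ = 355 MPa, n = 0.380
  concrete: E = 33.39, α = 11.6, σ_y = 25.86 → σ = 64.2 MPa, n = 0.403
  tungsten: E = 402.7, α = 4.48, σ_y = 745.0 → σ = 298 MPa, n = 2.50
  elm: E = 10.50, α = 5.70, σ_y = 53.43 → σ = 9.88 MPa, n = 5.41
  soda-lime glass: E = 71.00, α = 8.78, σ_y = 31.92 → σ = 103 MPa, n = 0.310
The minimum is soda-lime glass at n = 0.310.

soda-lime glass, n = 0.310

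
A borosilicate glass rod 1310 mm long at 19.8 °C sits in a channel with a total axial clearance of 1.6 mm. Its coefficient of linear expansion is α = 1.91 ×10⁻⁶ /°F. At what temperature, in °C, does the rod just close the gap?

375 °C

α = 1.91×10⁻⁶/°F × 9/5 = 3.44×10⁻⁶/K.
α·L₀·ΔT = 1.6 mm ⇒ ΔT = 1.6 / (3.44×10⁻⁶ × 1310.0) = 355.3 K.
T = 19.8 + 355.3 = 375.1 °C.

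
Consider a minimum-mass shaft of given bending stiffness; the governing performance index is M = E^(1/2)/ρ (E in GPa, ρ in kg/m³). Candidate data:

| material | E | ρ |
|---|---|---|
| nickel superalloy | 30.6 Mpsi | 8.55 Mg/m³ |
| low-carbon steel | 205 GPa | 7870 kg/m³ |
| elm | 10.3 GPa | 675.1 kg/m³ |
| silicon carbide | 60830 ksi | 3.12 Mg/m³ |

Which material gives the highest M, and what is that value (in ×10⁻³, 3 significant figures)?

In SI units:
  nickel superalloy: E = 211.0 GPa, ρ = 8550 kg/m³
  low-carbon steel: E = 205.0 GPa, ρ = 7870 kg/m³
  elm: E = 10.30 GPa, ρ = 675.1 kg/m³
  silicon carbide: E = 419.4 GPa, ρ = 3120 kg/m³
  silicon carbide: M = 6.56×10⁻³
  elm: M = 4.75×10⁻³
  low-carbon steel: M = 1.82×10⁻³
  nickel superalloy: M = 1.70×10⁻³
Silicon carbide ranks first.

silicon carbide, M = 6.56×10⁻³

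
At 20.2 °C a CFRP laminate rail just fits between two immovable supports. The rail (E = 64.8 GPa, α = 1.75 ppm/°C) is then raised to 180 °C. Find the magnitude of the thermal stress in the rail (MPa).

18.1 MPa

ΔT = 159.8 K. Constrained thermal stress σ = E·α·ΔT = 64.80×10³ MPa × 1.75×10⁻⁶ × 159.8 = 18.1 MPa (compressive).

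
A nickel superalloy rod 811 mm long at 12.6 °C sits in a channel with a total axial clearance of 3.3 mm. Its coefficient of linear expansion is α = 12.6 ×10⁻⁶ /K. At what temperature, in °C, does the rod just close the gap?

α·L₀·ΔT = 3.3 mm ⇒ ΔT = 3.3 / (12.6×10⁻⁶ × 811.0) = 322.9 K.
T = 12.6 + 322.9 = 335.5 °C.

336 °C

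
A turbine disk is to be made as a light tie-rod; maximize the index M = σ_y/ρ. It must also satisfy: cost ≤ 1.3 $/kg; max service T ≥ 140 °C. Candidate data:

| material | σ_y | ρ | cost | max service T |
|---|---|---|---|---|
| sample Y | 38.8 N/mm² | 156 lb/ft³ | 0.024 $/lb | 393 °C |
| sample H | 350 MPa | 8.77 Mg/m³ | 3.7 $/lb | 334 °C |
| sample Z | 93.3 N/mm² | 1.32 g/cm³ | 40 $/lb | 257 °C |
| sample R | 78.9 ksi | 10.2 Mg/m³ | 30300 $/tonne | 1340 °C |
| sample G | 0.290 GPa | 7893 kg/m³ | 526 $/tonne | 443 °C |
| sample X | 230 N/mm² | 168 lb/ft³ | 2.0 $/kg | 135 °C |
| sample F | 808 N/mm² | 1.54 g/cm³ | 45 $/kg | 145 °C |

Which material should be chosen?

sample G

Screen on constraints: cost ≤ 1.3 $/kg; max service T ≥ 140 °C. Survivors: sample Y, sample G.
In SI units:
  sample Y: σ_y = 38.80 MPa, ρ = 2499 kg/m³
  sample G: σ_y = 290.0 MPa, ρ = 7893 kg/m³
  sample G: M = 36.7 kN·m/kg
  sample Y: M = 15.5 kN·m/kg
Highest index: sample G.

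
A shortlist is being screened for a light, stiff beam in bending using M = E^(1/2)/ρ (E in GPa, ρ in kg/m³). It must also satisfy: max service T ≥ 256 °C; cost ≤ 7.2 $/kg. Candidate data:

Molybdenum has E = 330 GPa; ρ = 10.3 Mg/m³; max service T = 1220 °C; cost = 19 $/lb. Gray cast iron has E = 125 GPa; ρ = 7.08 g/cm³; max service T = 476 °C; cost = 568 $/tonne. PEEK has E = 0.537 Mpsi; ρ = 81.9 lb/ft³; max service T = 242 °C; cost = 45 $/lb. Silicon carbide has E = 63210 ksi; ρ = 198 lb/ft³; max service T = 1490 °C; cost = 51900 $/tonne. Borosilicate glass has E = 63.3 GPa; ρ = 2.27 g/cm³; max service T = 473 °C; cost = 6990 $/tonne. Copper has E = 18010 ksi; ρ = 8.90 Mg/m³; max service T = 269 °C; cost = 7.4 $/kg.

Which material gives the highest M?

borosilicate glass

Screen on constraints: max service T ≥ 256 °C; cost ≤ 7.2 $/kg. Survivors: gray cast iron, borosilicate glass.
Normalizing units and computing the index:
  gray cast iron: E = 125.0 GPa, ρ = 7080 kg/m³
  borosilicate glass: E = 63.30 GPa, ρ = 2270 kg/m³
  borosilicate glass: M = 3.50×10⁻³
  gray cast iron: M = 1.58×10⁻³
Highest index: borosilicate glass.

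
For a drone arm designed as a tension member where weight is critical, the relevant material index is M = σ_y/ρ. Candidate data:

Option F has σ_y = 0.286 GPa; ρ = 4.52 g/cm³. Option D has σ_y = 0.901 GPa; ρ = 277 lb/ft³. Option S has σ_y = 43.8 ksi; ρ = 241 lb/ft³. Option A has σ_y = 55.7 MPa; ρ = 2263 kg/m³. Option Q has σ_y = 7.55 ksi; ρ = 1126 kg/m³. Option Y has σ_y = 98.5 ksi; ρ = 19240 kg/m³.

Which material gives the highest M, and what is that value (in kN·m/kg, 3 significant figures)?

option D, M = 203 kN·m/kg

After converting to SI:
  option F: σ_y = 286.0 MPa, ρ = 4520 kg/m³
  option D: σ_y = 901.0 MPa, ρ = 4437 kg/m³
  option S: σ_y = 302.0 MPa, ρ = 3860 kg/m³
  option A: σ_y = 55.70 MPa, ρ = 2263 kg/m³
  option Q: σ_y = 52.06 MPa, ρ = 1126 kg/m³
  option Y: σ_y = 679.1 MPa, ρ = 19240 kg/m³
  option D: M = 203 kN·m/kg
  option S: M = 78.2 kN·m/kg
  option F: M = 63.3 kN·m/kg
  option Q: M = 46.2 kN·m/kg
  option Y: M = 35.3 kN·m/kg
  option A: M = 24.6 kN·m/kg
Highest index: option D.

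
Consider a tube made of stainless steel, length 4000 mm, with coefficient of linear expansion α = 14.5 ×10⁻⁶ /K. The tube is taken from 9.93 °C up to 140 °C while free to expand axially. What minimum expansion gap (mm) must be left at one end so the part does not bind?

ΔT = 140 − 9.93 = 130.1 K.
ΔL = α·L₀·ΔT = 14.5×10⁻⁶ × 4000 mm × 130.1 K = 7.54 mm.

7.54 mm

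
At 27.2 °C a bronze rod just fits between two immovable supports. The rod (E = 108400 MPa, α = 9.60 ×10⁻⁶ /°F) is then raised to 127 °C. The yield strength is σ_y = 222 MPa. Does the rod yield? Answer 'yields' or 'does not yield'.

does not yield

E = 108400 MPa = 108.4 GPa.
α = 9.60×10⁻⁶/°F × 9/5 = 17.3×10⁻⁶/K.
ΔT = 99.80 K. Constrained thermal stress σ = E·α·ΔT = 108.4×10³ MPa × 17.3×10⁻⁶ × 99.80 = 187 MPa (compressive).
Compare to σ_y = 222 MPa: σ < σ_y, so it does not yield.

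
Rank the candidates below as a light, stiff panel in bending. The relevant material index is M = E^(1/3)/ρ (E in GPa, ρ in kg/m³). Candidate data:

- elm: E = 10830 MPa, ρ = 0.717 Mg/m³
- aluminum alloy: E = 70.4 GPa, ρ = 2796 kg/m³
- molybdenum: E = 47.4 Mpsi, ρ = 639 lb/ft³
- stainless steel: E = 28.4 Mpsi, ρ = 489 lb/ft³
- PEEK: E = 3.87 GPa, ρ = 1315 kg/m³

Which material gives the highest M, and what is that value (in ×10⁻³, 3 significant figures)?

elm, M = 3.09×10⁻³

After converting to SI:
  elm: E = 10.83 GPa, ρ = 717.0 kg/m³
  aluminum alloy: E = 70.40 GPa, ρ = 2796 kg/m³
  molybdenum: E = 326.8 GPa, ρ = 10240 kg/m³
  stainless steel: E = 195.8 GPa, ρ = 7833 kg/m³
  PEEK: E = 3.870 GPa, ρ = 1315 kg/m³
  elm: M = 3.09×10⁻³
  aluminum alloy: M = 1.48×10⁻³
  PEEK: M = 1.19×10⁻³
  stainless steel: M = 0.741×10⁻³
  molybdenum: M = 0.673×10⁻³
Elm ranks first.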